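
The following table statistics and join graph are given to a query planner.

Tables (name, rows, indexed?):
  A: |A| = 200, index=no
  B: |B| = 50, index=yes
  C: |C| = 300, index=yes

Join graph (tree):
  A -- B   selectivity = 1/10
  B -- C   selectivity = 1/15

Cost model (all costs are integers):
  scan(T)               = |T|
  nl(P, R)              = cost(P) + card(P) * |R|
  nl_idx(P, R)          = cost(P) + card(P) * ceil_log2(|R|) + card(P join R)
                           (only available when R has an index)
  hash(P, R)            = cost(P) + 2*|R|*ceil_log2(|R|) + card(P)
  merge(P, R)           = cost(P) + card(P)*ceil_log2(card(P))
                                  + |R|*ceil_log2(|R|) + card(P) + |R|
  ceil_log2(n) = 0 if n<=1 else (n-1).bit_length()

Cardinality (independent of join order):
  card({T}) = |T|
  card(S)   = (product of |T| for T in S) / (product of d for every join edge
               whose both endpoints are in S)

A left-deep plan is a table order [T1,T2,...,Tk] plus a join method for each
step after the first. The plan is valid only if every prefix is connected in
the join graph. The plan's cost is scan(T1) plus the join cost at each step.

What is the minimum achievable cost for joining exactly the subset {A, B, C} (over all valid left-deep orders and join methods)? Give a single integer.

Selinger DP over subsets of {A,B,C}:
  {A}: scan cost=200, card=200
  {B}: scan cost=50, card=50
  {C}: scan cost=300, card=300
  {AB}: card=1000; try (B,hash)→1000, (A,merge)→2200, (B,merge)→2350, (B,nl_idx)→2400, (A,hash)→3300, (A,nl)→10050 …(+1); best=1000 via (B,hash)
  {BC}: card=1000; try (B,hash)→1200, (C,nl_idx)→1500, (B,nl_idx)→3100, (C,merge)→3400, (B,merge)→3650, (C,hash)→5500 …(+2); best=1200 via (B,hash)
  {ABC}: card=20000; try (A,hash)→5400, (C,hash)→7400, (A,merge)→14000, (C,merge)→15000, (C,nl_idx)→30000, (A,nl)→201200 …(+1); best=5400 via (A,hash)

5400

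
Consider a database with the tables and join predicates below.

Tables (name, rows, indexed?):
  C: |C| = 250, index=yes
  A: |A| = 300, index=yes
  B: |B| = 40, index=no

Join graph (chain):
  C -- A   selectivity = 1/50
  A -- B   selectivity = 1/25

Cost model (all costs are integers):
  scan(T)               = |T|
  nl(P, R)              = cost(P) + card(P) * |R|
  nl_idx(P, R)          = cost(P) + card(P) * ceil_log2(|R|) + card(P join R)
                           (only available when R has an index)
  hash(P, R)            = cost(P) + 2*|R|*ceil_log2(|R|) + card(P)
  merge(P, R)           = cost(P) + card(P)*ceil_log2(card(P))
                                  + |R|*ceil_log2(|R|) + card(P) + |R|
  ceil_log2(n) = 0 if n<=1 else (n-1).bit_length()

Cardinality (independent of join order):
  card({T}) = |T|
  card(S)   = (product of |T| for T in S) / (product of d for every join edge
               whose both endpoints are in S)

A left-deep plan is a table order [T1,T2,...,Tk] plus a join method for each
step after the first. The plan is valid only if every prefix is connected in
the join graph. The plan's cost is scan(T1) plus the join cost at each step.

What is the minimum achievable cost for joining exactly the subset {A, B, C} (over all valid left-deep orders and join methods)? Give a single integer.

Selinger DP over subsets of {A,B,C}:
  {C}: scan cost=250, card=250
  {A}: scan cost=300, card=300
  {B}: scan cost=40, card=40
  {AC}: card=1500; try (A,nl_idx)→4000, (C,nl_idx)→4200, (C,hash)→4600, (A,merge)→5500, (C,merge)→5550, (A,hash)→5900 …(+2); best=4000 via (A,nl_idx)
  {AB}: card=480; try (A,nl_idx)→880, (B,hash)→1080, (A,merge)→3320, (B,merge)→3580, (A,hash)→5480, (A,nl)→12040 …(+1); best=880 via (A,nl_idx)
  {ABC}: card=2400; try (C,hash)→5360, (B,hash)→5980, (C,nl_idx)→7120, (C,merge)→7930, (B,merge)→22280, (B,nl)→64000 …(+1); best=5360 via (C,hash)

5360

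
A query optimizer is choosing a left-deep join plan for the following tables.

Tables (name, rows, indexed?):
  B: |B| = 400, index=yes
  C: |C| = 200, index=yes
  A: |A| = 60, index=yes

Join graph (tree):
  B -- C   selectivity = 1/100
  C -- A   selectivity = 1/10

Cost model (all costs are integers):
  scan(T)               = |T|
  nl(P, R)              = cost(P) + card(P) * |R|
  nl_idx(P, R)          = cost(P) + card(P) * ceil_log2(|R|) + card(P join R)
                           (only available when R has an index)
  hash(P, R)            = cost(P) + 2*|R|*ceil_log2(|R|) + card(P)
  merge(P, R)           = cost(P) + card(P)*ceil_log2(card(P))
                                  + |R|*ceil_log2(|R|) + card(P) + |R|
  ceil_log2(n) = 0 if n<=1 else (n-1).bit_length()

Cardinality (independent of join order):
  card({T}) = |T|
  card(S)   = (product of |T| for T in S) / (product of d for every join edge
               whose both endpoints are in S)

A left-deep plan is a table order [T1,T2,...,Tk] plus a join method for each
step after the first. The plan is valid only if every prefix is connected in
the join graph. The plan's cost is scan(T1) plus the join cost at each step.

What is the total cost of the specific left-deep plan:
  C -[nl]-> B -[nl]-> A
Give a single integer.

step 1: scan C: cost=200, card=200
step 2: join B via nl
    card(P join B) = 200*400/(100) = 800
    cost = 200 + 200*400 = 80200
step 3: join A via nl
    card(P join A) = 800*60/(10) = 4800
    cost = 80200 + 800*60 = 128200

128200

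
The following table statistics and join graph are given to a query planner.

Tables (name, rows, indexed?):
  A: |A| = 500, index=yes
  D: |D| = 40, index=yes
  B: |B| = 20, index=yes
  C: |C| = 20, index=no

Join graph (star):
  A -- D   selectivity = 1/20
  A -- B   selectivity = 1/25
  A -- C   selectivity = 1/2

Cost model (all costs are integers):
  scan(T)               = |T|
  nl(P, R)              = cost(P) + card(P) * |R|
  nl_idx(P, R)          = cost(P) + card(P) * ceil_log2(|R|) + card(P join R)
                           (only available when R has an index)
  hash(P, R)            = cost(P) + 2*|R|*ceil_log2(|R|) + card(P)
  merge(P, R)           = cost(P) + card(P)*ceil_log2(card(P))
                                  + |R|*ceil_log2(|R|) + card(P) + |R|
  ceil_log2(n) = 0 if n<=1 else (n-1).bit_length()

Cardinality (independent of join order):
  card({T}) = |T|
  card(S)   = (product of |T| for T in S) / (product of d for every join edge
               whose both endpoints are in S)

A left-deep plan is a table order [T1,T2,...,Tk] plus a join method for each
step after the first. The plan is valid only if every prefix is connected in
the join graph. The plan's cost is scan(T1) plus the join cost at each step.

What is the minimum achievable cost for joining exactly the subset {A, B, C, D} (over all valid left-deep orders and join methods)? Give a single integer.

Selinger DP over subsets of {A,B,C,D}:
  {A}: scan cost=500, card=500
  {D}: scan cost=40, card=40
  {B}: scan cost=20, card=20
  {C}: scan cost=20, card=20
  {AD}: card=1000; try (A,nl_idx)→1400, (D,hash)→1480, (D,nl_idx)→4500, (A,merge)→5320, (D,merge)→5780, (A,hash)→9080 …(+2); best=1400 via (A,nl_idx)
  {AB}: card=400; try (A,nl_idx)→600, (B,hash)→1200, (B,nl_idx)→3400, (A,merge)→5140, (B,merge)→5620, (A,hash)→9040 …(+2); best=600 via (A,nl_idx)
  {AC}: card=5000; try (C,hash)→1200, (A,merge)→5140, (A,nl_idx)→5200, (C,merge)→5620, (A,hash)→9040, (A,nl)→10020 …(+1); best=1200 via (C,hash)
  {ABD}: card=800; try (D,hash)→1480, (B,hash)→2600, (D,nl_idx)→3800, (D,merge)→4880, (B,nl_idx)→7200, (B,merge)→12520 …(+2); best=1480 via (D,hash)
  {ACD}: card=10000; try (C,hash)→2600, (D,hash)→6680, (C,merge)→12520, (C,nl)→21400, (D,nl_idx)→41200, (D,merge)→71480 …(+1); best=2600 via (C,hash)
  {ABC}: card=4000; try (C,hash)→1200, (C,merge)→4720, (B,hash)→6400, (C,nl)→8600, (B,nl_idx)→30200, (B,merge)→71320 …(+1); best=1200 via (C,hash)
  {ABCD}: card=8000; try (C,hash)→2480, (D,hash)→5680, (C,merge)→10400, (B,hash)→12800, (C,nl)→17480, (D,nl_idx)→33200 …(+5); best=2480 via (C,hash)

2480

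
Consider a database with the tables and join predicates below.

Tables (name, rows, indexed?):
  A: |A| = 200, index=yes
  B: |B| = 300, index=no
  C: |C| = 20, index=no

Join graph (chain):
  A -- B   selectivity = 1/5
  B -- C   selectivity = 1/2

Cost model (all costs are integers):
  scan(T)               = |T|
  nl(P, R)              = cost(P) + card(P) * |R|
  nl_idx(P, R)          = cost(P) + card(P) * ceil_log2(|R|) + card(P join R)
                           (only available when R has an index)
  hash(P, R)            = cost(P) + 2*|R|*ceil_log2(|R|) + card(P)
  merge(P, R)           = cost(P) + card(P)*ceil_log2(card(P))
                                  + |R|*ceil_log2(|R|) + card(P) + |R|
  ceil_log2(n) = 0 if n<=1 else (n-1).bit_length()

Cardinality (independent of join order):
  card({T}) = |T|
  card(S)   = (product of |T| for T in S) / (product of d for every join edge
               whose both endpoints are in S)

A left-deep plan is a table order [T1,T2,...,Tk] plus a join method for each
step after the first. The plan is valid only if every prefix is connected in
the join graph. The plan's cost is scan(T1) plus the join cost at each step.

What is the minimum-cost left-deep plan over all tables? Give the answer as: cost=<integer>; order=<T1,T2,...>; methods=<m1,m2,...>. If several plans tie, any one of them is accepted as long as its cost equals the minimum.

cost=7000; order=B,C,A; methods=hash,hash

Selinger DP (subsets sized 1..n):
  {A}: scan cost=200, card=200
  {B}: scan cost=300, card=300
  {C}: scan cost=20, card=20
  {AB}: card=12000; try (A,hash)→3800, (B,merge)→5000, (A,merge)→5100, (B,hash)→5800, (A,nl_idx)→14700, (B,nl)→60200 …(+1); best=3800 via (A,hash)
  {BC}: card=3000; try (C,hash)→800, (B,merge)→3140, (C,merge)→3420, (B,hash)→5440, (B,nl)→6020, (C,nl)→6300; best=800 via (C,hash)
  {ABC}: card=120000; try (A,hash)→7000, (C,hash)→16000, (A,merge)→41600, (A,nl_idx)→144800, (C,merge)→183920, (C,nl)→243800 …(+1); best=7000 via (A,hash)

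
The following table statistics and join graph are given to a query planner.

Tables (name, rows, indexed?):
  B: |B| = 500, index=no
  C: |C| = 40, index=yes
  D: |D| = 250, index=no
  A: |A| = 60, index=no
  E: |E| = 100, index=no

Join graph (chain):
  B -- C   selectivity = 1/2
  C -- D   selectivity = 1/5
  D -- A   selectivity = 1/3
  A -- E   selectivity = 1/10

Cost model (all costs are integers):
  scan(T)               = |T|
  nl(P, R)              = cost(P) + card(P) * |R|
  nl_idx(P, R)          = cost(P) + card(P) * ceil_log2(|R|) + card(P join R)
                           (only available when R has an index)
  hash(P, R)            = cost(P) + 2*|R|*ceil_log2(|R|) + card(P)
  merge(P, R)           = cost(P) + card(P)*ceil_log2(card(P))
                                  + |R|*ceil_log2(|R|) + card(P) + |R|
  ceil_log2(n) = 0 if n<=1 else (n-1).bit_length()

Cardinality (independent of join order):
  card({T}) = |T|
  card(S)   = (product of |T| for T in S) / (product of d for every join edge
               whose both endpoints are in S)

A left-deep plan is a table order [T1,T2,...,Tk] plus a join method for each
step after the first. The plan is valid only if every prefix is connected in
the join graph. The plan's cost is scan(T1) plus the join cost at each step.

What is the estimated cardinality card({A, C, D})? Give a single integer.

40000

Tables in S: A(60), C(40), D(250)
Edges inside S: C-D(d=5), D-A(d=3)
numerator = 60 * 40 * 250 = 600000
denominator = 5 * 3 = 15
card(S) = 600000 / 15 = 40000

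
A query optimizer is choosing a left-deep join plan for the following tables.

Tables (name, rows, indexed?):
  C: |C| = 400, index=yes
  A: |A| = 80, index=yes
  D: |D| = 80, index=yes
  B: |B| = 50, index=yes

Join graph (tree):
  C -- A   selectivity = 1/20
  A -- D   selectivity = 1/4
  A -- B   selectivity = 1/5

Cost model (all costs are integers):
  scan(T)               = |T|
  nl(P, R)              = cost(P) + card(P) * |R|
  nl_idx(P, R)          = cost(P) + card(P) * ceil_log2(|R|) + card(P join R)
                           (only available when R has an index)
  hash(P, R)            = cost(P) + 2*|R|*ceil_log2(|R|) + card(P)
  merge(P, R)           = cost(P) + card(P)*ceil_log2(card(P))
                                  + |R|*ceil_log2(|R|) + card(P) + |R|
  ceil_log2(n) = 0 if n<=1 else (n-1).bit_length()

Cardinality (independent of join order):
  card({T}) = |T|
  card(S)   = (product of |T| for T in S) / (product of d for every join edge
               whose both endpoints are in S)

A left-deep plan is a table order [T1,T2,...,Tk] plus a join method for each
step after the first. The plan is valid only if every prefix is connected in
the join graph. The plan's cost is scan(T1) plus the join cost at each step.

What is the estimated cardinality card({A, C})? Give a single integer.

1600

Tables in S: A(80), C(400)
Edges inside S: C-A(d=20)
numerator = 80 * 400 = 32000
denominator = 20 = 20
card(S) = 32000 / 20 = 1600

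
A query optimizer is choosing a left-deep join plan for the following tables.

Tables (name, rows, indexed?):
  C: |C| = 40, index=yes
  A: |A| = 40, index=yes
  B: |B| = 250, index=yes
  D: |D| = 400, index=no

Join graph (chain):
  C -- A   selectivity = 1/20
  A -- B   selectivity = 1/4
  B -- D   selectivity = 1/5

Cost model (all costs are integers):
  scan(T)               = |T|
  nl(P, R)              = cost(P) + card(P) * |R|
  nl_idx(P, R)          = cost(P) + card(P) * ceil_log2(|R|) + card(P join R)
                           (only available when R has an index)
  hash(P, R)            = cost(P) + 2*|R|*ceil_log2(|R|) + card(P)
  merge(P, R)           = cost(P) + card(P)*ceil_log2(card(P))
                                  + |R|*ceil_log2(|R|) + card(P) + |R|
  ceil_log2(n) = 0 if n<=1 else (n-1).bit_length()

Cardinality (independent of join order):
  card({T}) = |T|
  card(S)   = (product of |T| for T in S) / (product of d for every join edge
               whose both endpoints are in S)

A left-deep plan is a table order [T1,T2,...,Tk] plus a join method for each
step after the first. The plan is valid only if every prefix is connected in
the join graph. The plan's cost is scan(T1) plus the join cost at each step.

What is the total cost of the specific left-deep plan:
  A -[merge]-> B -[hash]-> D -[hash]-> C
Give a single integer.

212750

step 1: scan A: cost=40, card=40
step 2: join B via merge
    card(P join B) = 40*250/(4) = 2500
    cost = 40 + 40*6 + 250*8 + 40 + 250 = 2570
step 3: join D via hash
    card(P join D) = 2500*400/(5) = 200000
    cost = 2570 + 2*400*9 + 2500 = 12270
step 4: join C via hash
    card(P join C) = 200000*40/(20) = 400000
    cost = 12270 + 2*40*6 + 200000 = 212750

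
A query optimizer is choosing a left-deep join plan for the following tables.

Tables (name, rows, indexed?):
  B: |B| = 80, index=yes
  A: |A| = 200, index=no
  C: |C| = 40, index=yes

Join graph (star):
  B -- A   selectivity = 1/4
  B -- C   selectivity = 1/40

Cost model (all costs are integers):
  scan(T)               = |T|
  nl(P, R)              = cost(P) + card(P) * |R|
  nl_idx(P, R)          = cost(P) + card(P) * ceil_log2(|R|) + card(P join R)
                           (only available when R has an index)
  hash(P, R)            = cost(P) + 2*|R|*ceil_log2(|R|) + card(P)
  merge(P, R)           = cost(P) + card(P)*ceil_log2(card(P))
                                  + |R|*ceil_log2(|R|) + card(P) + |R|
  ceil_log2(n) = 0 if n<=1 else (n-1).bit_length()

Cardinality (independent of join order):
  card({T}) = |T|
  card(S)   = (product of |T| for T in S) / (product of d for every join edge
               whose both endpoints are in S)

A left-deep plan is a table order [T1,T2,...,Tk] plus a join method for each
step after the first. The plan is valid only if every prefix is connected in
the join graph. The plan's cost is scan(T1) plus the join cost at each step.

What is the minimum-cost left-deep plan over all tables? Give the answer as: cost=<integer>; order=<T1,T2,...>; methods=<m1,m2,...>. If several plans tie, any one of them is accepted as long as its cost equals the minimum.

cost=2840; order=C,B,A; methods=nl_idx,merge

Selinger DP (subsets sized 1..n):
  {B}: scan cost=80, card=80
  {A}: scan cost=200, card=200
  {C}: scan cost=40, card=40
  {AB}: card=4000; try (B,hash)→1520, (A,merge)→2520, (B,merge)→2640, (A,hash)→3360, (B,nl_idx)→5600, (A,nl)→16080 …(+1); best=1520 via (B,hash)
  {BC}: card=80; try (B,nl_idx)→400, (C,hash)→640, (C,nl_idx)→640, (B,merge)→960, (C,merge)→1000, (B,hash)→1200 …(+2); best=400 via (B,nl_idx)
  {ABC}: card=4000; try (A,merge)→2840, (A,hash)→3680, (C,hash)→6000, (A,nl)→16400, (C,nl_idx)→29520, (C,merge)→53800 …(+1); best=2840 via (A,merge)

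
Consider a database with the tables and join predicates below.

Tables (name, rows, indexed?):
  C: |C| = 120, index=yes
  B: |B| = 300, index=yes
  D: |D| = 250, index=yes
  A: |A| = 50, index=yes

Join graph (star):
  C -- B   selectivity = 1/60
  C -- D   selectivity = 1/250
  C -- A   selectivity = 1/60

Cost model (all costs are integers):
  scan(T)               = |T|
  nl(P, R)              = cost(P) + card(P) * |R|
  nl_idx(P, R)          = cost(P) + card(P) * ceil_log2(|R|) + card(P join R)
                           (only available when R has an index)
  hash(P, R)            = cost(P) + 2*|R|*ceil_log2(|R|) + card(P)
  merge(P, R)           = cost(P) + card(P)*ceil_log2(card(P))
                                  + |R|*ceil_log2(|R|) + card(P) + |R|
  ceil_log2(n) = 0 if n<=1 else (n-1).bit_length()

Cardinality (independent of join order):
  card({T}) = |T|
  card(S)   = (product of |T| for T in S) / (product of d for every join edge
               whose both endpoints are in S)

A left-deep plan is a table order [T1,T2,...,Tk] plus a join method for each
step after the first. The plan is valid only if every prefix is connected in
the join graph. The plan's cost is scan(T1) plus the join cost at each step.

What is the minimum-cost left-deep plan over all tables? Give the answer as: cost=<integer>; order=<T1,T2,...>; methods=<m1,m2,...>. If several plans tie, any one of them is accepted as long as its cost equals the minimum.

Selinger DP (subsets sized 1..n):
  {C}: scan cost=120, card=120
  {B}: scan cost=300, card=300
  {D}: scan cost=250, card=250
  {A}: scan cost=50, card=50
  {BC}: card=600; try (B,nl_idx)→1800, (C,hash)→2280, (C,nl_idx)→3000, (B,merge)→4080, (C,merge)→4260, (B,hash)→5640 …(+2); best=1800 via (B,nl_idx)
  {CD}: card=120; try (D,nl_idx)→1200, (C,nl_idx)→2120, (C,hash)→2180, (D,merge)→3330, (C,merge)→3460, (D,hash)→4240 …(+2); best=1200 via (D,nl_idx)
  {AC}: card=100; try (C,nl_idx)→500, (A,hash)→840, (A,nl_idx)→940, (C,merge)→1360, (A,merge)→1430, (C,hash)→1780 …(+2); best=500 via (C,nl_idx)
  {BCD}: card=600; try (B,nl_idx)→2880, (B,merge)→5160, (D,hash)→6400, (B,hash)→6720, (D,nl_idx)→7200, (D,merge)→10650 …(+2); best=2880 via (B,nl_idx)
  {ABC}: card=500; try (B,nl_idx)→1900, (A,hash)→3000, (B,merge)→4300, (A,nl_idx)→5900, (B,hash)→6000, (A,merge)→8750 …(+2); best=1900 via (B,nl_idx)
  {ACD}: card=100; try (D,nl_idx)→1400, (A,hash)→1920, (A,nl_idx)→2020, (A,merge)→2510, (D,merge)→3550, (D,hash)→4600 …(+2); best=1400 via (D,nl_idx)
  {ABCD}: card=500; try (B,nl_idx)→2800, (A,hash)→4080, (B,merge)→5200, (D,hash)→6400, (D,nl_idx)→6400, (B,hash)→6900 …(+6); best=2800 via (B,nl_idx)

cost=2800; order=A,C,D,B; methods=nl_idx,nl_idx,nl_idx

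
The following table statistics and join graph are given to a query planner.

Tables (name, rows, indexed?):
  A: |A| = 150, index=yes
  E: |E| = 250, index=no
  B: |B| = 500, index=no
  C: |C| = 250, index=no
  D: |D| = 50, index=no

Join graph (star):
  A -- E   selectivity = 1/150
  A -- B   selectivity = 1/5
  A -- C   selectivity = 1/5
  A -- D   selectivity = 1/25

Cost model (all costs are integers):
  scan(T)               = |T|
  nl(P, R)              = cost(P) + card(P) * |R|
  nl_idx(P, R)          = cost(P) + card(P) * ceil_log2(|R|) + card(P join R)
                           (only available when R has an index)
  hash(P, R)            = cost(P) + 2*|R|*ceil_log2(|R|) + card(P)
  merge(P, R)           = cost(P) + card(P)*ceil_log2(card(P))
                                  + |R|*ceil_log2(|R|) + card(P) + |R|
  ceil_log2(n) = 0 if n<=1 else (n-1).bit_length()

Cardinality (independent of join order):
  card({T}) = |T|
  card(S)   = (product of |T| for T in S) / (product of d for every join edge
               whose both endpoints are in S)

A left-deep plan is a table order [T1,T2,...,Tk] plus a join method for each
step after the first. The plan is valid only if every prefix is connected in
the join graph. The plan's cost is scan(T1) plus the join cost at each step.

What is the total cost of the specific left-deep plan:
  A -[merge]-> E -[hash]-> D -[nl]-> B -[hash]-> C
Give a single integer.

308600

step 1: scan A: cost=150, card=150
step 2: join E via merge
    card(P join E) = 150*250/(150) = 250
    cost = 150 + 150*8 + 250*8 + 150 + 250 = 3750
step 3: join D via hash
    card(P join D) = 250*50/(25) = 500
    cost = 3750 + 2*50*6 + 250 = 4600
step 4: join B via nl
    card(P join B) = 500*500/(5) = 50000
    cost = 4600 + 500*500 = 254600
step 5: join C via hash
    card(P join C) = 50000*250/(5) = 2500000
    cost = 254600 + 2*250*8 + 50000 = 308600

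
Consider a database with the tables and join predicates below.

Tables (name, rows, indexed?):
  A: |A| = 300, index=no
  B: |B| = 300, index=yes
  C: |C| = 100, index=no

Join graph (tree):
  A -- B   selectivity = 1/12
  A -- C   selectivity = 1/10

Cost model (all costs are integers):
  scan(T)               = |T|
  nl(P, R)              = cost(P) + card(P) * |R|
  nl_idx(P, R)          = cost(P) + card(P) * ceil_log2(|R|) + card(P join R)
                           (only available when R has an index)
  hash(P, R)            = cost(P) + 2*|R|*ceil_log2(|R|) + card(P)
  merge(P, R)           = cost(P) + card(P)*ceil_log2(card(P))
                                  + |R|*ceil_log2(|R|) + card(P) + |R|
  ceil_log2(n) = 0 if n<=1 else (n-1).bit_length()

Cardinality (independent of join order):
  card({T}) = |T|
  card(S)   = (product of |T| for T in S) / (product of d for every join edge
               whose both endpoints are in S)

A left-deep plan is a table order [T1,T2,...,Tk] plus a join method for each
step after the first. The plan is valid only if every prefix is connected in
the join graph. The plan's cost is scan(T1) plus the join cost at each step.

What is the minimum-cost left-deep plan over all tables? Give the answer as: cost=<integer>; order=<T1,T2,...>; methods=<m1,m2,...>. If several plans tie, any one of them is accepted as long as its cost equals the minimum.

Selinger DP (subsets sized 1..n):
  {A}: scan cost=300, card=300
  {B}: scan cost=300, card=300
  {C}: scan cost=100, card=100
  {AB}: card=7500; try (B,hash)→6000, (A,hash)→6000, (B,merge)→6300, (A,merge)→6300, (B,nl_idx)→10500, (B,nl)→90300 …(+1); best=6000 via (B,hash)
  {AC}: card=3000; try (C,hash)→2000, (A,merge)→3900, (C,merge)→4100, (A,hash)→5600, (A,nl)→30100, (C,nl)→30300; best=2000 via (C,hash)
  {ABC}: card=75000; try (B,hash)→10400, (C,hash)→14900, (B,merge)→44000, (B,nl_idx)→104000, (C,merge)→111800, (C,nl)→756000 …(+1); best=10400 via (B,hash)

cost=10400; order=A,C,B; methods=hash,hash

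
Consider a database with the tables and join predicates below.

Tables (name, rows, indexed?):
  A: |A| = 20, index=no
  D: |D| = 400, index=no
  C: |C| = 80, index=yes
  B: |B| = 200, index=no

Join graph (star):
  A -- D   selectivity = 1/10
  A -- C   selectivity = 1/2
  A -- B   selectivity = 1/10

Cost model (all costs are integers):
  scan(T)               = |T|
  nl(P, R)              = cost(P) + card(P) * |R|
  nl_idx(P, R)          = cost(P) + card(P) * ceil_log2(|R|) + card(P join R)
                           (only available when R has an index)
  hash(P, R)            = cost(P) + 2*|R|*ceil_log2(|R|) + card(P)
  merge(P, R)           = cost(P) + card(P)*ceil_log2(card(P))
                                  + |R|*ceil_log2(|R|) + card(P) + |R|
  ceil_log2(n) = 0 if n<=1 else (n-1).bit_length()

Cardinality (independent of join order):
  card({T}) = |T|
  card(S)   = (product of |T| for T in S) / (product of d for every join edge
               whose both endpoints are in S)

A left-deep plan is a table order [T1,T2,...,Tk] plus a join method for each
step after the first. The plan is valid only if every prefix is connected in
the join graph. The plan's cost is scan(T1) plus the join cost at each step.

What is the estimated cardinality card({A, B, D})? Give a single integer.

16000

Tables in S: A(20), B(200), D(400)
Edges inside S: A-D(d=10), A-B(d=10)
numerator = 20 * 200 * 400 = 1600000
denominator = 10 * 10 = 100
card(S) = 1600000 / 100 = 16000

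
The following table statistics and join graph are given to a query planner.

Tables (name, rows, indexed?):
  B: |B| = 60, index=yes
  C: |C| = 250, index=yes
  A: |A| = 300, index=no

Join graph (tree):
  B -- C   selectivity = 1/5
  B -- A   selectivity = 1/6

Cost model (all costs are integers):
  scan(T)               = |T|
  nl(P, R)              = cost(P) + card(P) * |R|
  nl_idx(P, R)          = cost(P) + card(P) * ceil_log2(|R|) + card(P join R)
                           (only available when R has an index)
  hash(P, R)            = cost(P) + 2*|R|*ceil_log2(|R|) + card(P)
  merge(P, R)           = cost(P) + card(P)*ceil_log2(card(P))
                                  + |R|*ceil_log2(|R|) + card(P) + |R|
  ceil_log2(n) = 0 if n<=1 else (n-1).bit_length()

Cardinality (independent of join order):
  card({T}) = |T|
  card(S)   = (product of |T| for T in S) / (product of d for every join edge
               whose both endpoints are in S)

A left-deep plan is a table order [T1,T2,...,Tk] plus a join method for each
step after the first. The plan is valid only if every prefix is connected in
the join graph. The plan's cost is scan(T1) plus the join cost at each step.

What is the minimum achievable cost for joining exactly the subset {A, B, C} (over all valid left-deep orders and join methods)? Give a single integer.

8320

Selinger DP over subsets of {A,B,C}:
  {B}: scan cost=60, card=60
  {C}: scan cost=250, card=250
  {A}: scan cost=300, card=300
  {BC}: card=3000; try (B,hash)→1220, (C,merge)→2730, (B,merge)→2920, (C,nl_idx)→3540, (C,hash)→4120, (B,nl_idx)→4750 …(+2); best=1220 via (B,hash)
  {AB}: card=3000; try (B,hash)→1320, (A,merge)→3480, (B,merge)→3720, (B,nl_idx)→5100, (A,hash)→5520, (A,nl)→18060 …(+1); best=1320 via (B,hash)
  {ABC}: card=150000; try (C,hash)→8320, (A,hash)→9620, (C,merge)→42570, (A,merge)→43220, (C,nl_idx)→175320, (C,nl)→751320 …(+1); best=8320 via (C,hash)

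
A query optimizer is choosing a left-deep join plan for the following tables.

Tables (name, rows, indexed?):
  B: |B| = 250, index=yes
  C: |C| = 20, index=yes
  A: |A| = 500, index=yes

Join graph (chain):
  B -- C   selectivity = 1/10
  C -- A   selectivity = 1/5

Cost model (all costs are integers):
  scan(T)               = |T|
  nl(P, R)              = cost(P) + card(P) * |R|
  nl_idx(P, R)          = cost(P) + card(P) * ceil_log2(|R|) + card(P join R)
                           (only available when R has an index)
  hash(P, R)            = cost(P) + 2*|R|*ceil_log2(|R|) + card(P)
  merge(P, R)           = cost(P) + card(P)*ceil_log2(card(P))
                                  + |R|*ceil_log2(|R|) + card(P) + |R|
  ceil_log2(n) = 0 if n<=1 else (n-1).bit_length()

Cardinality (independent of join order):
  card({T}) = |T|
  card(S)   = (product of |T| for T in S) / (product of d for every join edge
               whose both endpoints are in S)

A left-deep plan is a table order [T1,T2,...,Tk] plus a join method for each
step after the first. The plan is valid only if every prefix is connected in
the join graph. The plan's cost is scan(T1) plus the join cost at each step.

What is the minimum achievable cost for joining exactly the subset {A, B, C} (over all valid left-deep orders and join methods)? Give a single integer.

7200

Selinger DP over subsets of {A,B,C}:
  {B}: scan cost=250, card=250
  {C}: scan cost=20, card=20
  {A}: scan cost=500, card=500
  {BC}: card=500; try (B,nl_idx)→680, (C,hash)→700, (C,nl_idx)→2000, (B,merge)→2390, (C,merge)→2620, (B,hash)→4040 …(+2); best=680 via (B,nl_idx)
  {AC}: card=2000; try (C,hash)→1200, (A,nl_idx)→2200, (C,nl_idx)→5000, (A,merge)→5140, (C,merge)→5620, (A,hash)→9040 …(+2); best=1200 via (C,hash)
  {ABC}: card=50000; try (B,hash)→7200, (A,hash)→10180, (A,merge)→10680, (B,merge)→27450, (A,nl_idx)→55180, (B,nl_idx)→67200 …(+2); best=7200 via (B,hash)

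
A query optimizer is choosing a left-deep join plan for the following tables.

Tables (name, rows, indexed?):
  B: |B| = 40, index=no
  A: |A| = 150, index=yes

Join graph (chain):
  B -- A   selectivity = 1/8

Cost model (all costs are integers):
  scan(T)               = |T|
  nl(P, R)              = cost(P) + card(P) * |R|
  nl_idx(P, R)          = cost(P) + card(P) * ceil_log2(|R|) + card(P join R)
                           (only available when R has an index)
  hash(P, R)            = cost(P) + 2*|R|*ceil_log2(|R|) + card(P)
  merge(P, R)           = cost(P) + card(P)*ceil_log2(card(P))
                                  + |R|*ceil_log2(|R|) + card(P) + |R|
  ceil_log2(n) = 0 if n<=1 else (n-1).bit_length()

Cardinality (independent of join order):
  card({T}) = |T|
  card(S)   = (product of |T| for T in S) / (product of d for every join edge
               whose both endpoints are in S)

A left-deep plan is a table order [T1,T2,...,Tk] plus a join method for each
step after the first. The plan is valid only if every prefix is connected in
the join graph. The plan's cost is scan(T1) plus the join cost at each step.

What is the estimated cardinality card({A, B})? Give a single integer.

Tables in S: A(150), B(40)
Edges inside S: B-A(d=8)
numerator = 150 * 40 = 6000
denominator = 8 = 8
card(S) = 6000 / 8 = 750

750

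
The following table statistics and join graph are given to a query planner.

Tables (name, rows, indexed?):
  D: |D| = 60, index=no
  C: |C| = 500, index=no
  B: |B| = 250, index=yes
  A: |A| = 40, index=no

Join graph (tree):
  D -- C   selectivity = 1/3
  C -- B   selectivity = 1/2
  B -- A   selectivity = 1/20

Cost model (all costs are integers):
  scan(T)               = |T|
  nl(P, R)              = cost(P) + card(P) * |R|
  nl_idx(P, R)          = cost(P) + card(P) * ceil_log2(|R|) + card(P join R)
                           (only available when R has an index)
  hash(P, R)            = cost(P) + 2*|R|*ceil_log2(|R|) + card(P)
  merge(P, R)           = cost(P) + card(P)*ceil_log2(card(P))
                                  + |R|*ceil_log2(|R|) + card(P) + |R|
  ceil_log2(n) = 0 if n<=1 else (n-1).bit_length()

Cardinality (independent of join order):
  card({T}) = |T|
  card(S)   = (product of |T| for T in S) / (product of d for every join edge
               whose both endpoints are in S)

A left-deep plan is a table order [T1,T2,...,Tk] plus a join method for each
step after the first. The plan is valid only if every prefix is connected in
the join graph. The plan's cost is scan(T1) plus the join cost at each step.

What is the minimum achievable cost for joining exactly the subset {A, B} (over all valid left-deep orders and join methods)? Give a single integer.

860

Selinger DP over subsets of {A,B}:
  {B}: scan cost=250, card=250
  {A}: scan cost=40, card=40
  {AB}: card=500; try (B,nl_idx)→860, (A,hash)→980, (B,merge)→2570, (A,merge)→2780, (B,hash)→4080, (B,nl)→10040 …(+1); best=860 via (B,nl_idx)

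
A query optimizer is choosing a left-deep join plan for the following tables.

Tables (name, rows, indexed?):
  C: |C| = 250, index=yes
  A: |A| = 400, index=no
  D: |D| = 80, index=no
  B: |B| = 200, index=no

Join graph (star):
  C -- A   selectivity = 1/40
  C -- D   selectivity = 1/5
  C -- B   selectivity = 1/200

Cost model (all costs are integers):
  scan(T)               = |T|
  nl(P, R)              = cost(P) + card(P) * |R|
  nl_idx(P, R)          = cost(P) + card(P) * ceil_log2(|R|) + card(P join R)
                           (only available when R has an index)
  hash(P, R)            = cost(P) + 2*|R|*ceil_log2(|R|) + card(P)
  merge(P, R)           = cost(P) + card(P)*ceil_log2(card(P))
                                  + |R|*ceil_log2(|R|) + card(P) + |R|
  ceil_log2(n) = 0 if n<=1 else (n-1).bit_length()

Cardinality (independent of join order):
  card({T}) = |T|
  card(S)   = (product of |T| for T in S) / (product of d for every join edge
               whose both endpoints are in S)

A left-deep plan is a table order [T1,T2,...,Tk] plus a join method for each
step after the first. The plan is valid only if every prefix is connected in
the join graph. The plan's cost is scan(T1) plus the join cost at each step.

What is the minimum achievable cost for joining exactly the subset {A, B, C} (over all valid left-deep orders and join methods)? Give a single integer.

Selinger DP over subsets of {A,B,C}:
  {C}: scan cost=250, card=250
  {A}: scan cost=400, card=400
  {B}: scan cost=200, card=200
  {AC}: card=2500; try (C,hash)→4800, (C,nl_idx)→6100, (A,merge)→6500, (C,merge)→6650, (A,hash)→7700, (A,nl)→100250 …(+1); best=4800 via (C,hash)
  {BC}: card=250; try (C,nl_idx)→2050, (B,hash)→3700, (C,merge)→4250, (B,merge)→4300, (C,hash)→4400, (C,nl)→50200 …(+1); best=2050 via (C,nl_idx)
  {ABC}: card=2500; try (A,merge)→8300, (A,hash)→9500, (B,hash)→10500, (B,merge)→39100, (A,nl)→102050, (B,nl)→504800; best=8300 via (A,merge)

8300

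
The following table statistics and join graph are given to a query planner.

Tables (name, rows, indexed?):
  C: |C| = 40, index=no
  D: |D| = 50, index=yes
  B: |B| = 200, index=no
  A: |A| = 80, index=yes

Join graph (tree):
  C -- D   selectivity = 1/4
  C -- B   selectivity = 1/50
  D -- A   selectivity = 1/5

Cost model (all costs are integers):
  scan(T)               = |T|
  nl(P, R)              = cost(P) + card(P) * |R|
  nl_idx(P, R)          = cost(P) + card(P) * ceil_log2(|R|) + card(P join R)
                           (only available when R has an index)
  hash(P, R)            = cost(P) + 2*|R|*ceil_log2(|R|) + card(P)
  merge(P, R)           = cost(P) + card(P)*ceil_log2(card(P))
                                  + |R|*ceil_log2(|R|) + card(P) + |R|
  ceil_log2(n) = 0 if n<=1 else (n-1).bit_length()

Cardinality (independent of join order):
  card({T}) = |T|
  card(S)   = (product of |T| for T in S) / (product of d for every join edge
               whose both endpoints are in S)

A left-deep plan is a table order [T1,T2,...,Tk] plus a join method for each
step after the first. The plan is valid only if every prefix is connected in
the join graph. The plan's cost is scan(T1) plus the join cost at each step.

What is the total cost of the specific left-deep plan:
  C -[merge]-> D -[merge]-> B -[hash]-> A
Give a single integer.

10590

step 1: scan C: cost=40, card=40
step 2: join D via merge
    card(P join D) = 40*50/(4) = 500
    cost = 40 + 40*6 + 50*6 + 40 + 50 = 670
step 3: join B via merge
    card(P join B) = 500*200/(50) = 2000
    cost = 670 + 500*9 + 200*8 + 500 + 200 = 7470
step 4: join A via hash
    card(P join A) = 2000*80/(5) = 32000
    cost = 7470 + 2*80*7 + 2000 = 10590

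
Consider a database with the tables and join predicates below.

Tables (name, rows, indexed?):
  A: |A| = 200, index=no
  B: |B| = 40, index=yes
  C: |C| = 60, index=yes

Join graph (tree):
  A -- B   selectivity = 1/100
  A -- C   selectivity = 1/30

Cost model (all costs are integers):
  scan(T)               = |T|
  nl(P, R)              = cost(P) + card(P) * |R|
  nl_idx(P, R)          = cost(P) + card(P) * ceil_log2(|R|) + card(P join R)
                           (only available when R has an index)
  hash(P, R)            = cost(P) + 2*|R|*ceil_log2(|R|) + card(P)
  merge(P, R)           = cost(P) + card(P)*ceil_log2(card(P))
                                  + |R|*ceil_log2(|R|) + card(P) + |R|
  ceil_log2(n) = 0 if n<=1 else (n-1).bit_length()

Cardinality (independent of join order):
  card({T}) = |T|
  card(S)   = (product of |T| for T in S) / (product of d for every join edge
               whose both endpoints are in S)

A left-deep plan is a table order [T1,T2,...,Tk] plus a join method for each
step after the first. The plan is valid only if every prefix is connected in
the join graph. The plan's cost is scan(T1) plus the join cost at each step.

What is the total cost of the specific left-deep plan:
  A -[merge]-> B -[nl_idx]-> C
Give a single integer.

step 1: scan A: cost=200, card=200
step 2: join B via merge
    card(P join B) = 200*40/(100) = 80
    cost = 200 + 200*8 + 40*6 + 200 + 40 = 2280
step 3: join C via nl_idx
    card(P join C) = 80*60/(30) = 160
    cost = 2280 + 80*6 + 160 = 2920

2920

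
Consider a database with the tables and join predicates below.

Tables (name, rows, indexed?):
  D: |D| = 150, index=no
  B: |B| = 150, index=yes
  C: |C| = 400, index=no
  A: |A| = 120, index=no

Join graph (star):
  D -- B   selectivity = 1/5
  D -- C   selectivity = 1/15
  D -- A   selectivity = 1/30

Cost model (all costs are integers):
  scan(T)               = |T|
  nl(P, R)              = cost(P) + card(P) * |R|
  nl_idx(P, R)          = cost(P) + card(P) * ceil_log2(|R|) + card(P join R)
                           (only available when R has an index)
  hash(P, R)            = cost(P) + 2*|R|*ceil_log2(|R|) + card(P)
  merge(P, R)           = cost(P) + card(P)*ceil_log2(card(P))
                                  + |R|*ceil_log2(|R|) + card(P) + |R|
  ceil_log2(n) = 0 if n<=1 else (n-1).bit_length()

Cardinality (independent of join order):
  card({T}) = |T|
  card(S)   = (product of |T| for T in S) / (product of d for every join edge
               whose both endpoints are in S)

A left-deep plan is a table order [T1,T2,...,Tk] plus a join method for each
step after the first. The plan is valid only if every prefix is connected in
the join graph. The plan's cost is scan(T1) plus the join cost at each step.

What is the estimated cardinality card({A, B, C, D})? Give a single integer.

480000

Tables in S: A(120), B(150), C(400), D(150)
Edges inside S: D-B(d=5), D-C(d=15), D-A(d=30)
numerator = 120 * 150 * 400 * 150 = 1080000000
denominator = 5 * 15 * 30 = 2250
card(S) = 1080000000 / 2250 = 480000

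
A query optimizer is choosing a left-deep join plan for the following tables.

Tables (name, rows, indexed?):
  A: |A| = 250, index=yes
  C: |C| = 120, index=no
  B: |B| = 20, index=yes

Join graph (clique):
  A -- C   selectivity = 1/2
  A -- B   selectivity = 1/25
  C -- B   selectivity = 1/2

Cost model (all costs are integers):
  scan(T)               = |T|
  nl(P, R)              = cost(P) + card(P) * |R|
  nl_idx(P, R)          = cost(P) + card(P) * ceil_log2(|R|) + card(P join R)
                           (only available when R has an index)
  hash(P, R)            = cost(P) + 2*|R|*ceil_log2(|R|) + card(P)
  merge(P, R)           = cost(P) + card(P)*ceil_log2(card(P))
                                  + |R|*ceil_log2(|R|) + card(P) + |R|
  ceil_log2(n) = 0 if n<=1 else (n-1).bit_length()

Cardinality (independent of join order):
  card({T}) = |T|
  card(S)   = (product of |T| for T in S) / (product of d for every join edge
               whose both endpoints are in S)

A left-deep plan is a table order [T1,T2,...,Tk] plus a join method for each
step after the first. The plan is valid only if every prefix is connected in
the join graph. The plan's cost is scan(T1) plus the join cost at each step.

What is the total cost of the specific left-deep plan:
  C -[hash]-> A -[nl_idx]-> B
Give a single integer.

85240

step 1: scan C: cost=120, card=120
step 2: join A via hash
    card(P join A) = 120*250/(2) = 15000
    cost = 120 + 2*250*8 + 120 = 4240
step 3: join B via nl_idx
    card(P join B) = 15000*20/(25*2) = 6000
    cost = 4240 + 15000*5 + 6000 = 85240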